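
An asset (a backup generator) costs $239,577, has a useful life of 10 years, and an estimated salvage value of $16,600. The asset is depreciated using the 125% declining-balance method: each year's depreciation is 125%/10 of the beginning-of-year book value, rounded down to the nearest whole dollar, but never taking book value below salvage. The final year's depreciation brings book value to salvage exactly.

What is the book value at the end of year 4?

Depreciable base = $239,577 − $16,600 = $222,977.
Year 1: ⌊$239,577 × 125%/10⌋ = $29,947. Book value $209,630.
Year 2: ⌊$209,630 × 125%/10⌋ = $26,203. Book value $183,427.
Year 3: ⌊$183,427 × 125%/10⌋ = $22,928. Book value $160,499.
Year 4: ⌊$160,499 × 125%/10⌋ = $20,062. Book value $140,437.

$140,437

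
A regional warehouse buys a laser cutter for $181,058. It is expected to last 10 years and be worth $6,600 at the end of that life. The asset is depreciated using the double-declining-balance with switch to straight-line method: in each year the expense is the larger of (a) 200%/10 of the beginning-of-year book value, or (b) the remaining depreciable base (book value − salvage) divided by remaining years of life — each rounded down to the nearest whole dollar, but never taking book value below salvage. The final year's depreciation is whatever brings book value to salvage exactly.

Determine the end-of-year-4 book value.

$74,163

Depreciable base = $181,058 − $6,600 = $174,458.
Year 1: DB = ⌊$181,058 × 200%/10⌋ = $36,211; SL = ⌊$174,458/10⌋ = $17,445 → take DB $36,211. Book value $144,847.
Year 2: DB = ⌊$144,847 × 200%/10⌋ = $28,969; SL = ⌊$138,247/9⌋ = $15,360 → take DB $28,969. Book value $115,878.
Year 3: DB = ⌊$115,878 × 200%/10⌋ = $23,175; SL = ⌊$109,278/8⌋ = $13,659 → take DB $23,175. Book value $92,703.
Year 4: DB = ⌊$92,703 × 200%/10⌋ = $18,540; SL = ⌊$86,103/7⌋ = $12,300 → take DB $18,540. Book value $74,163.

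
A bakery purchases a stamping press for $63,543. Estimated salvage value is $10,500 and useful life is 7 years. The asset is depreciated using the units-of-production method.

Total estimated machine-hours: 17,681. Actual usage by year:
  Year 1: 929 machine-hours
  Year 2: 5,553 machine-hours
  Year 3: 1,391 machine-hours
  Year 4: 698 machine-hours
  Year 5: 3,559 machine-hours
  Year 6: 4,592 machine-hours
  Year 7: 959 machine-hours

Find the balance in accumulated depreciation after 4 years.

$25,713

Depreciable base = $63,543 − $10,500 = $53,043.
Rate = $53,043 / 17,681 machine-hours = $3 per machine-hour.
Year 1: 929 × $3 = $2,787. Book value $60,756.
Year 2: 5,553 × $3 = $16,659. Book value $44,097.
Year 3: 1,391 × $3 = $4,173. Book value $39,924.
Year 4: 698 × $3 = $2,094. Book value $37,830.
Accumulated through year 4 = $63,543 − $37,830 = $25,713.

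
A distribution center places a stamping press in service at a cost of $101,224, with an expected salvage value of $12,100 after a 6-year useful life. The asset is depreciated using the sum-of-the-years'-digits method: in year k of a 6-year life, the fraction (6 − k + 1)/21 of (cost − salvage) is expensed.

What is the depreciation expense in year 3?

$16,976

Depreciable base = $101,224 − $12,100 = $89,124.
Sum of the years' digits = 6+5+4+3+2+1 = 21.
Year 1: $89,124 × 6/21 = $25,464. Book value $75,760.
Year 2: $89,124 × 5/21 = $21,220. Book value $54,540.
Year 3: $89,124 × 4/21 = $16,976. Book value $37,564.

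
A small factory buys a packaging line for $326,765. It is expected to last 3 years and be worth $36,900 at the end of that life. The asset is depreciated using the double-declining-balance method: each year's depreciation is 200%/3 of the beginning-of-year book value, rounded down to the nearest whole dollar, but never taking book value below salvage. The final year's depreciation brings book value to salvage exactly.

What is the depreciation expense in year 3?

$0

Depreciable base = $326,765 − $36,900 = $289,865.
Year 1: ⌊$326,765 × 200%/3⌋ = $217,843. Book value $108,922.
Year 2: ⌊$108,922 × 200%/3⌋ = $72,614, capped at $72,022. Book value $36,900.
Year 3 (final): $36,900 − $36,900 = $0. Book value $36,900.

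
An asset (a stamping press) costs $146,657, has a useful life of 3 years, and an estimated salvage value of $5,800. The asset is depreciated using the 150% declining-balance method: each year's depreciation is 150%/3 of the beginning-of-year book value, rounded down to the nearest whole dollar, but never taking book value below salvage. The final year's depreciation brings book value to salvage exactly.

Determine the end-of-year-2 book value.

$36,665

Depreciable base = $146,657 − $5,800 = $140,857.
Year 1: ⌊$146,657 × 150%/3⌋ = $73,328. Book value $73,329.
Year 2: ⌊$73,329 × 150%/3⌋ = $36,664. Book value $36,665.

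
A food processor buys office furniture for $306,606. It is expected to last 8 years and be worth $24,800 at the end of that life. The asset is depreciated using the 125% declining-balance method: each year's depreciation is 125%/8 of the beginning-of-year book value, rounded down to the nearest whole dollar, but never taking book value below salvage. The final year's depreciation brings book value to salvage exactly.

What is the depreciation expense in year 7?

Depreciable base = $306,606 − $24,800 = $281,806.
Year 1: ⌊$306,606 × 125%/8⌋ = $47,907. Book value $258,699.
Year 2: ⌊$258,699 × 125%/8⌋ = $40,421. Book value $218,278.
Year 3: ⌊$218,278 × 125%/8⌋ = $34,105. Book value $184,173.
Year 4: ⌊$184,173 × 125%/8⌋ = $28,777. Book value $155,396.
Year 5: ⌊$155,396 × 125%/8⌋ = $24,280. Book value $131,116.
Year 6: ⌊$131,116 × 125%/8⌋ = $20,486. Book value $110,630.
Year 7: ⌊$110,630 × 125%/8⌋ = $17,285. Book value $93,345.

$17,285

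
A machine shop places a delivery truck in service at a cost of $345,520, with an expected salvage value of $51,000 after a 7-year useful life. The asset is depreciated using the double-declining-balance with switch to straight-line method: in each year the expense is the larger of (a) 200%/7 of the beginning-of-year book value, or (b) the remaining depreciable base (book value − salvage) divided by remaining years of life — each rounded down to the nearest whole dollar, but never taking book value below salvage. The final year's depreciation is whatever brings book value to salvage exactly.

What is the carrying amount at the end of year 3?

$125,919

Depreciable base = $345,520 − $51,000 = $294,520.
Year 1: DB = ⌊$345,520 × 200%/7⌋ = $98,720; SL = ⌊$294,520/7⌋ = $42,074 → take DB $98,720. Book value $246,800.
Year 2: DB = ⌊$246,800 × 200%/7⌋ = $70,514; SL = ⌊$195,800/6⌋ = $32,633 → take DB $70,514. Book value $176,286.
Year 3: DB = ⌊$176,286 × 200%/7⌋ = $50,367; SL = ⌊$125,286/5⌋ = $25,057 → take DB $50,367. Book value $125,919.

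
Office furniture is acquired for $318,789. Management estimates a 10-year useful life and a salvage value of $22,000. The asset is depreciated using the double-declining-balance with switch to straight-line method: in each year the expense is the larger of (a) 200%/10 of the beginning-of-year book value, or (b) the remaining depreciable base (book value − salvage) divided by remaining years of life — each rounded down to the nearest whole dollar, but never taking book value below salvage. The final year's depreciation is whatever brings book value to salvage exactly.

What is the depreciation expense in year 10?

$14,952

Depreciable base = $318,789 − $22,000 = $296,789.
Year 1: DB = ⌊$318,789 × 200%/10⌋ = $63,757; SL = ⌊$296,789/10⌋ = $29,678 → take DB $63,757. Book value $255,032.
Year 2: DB = ⌊$255,032 × 200%/10⌋ = $51,006; SL = ⌊$233,032/9⌋ = $25,892 → take DB $51,006. Book value $204,026.
Year 3: DB = ⌊$204,026 × 200%/10⌋ = $40,805; SL = ⌊$182,026/8⌋ = $22,753 → take DB $40,805. Book value $163,221.
Year 4: DB = ⌊$163,221 × 200%/10⌋ = $32,644; SL = ⌊$141,221/7⌋ = $20,174 → take DB $32,644. Book value $130,577.
Year 5: DB = ⌊$130,577 × 200%/10⌋ = $26,115; SL = ⌊$108,577/6⌋ = $18,096 → take DB $26,115. Book value $104,462.
Year 6: DB = ⌊$104,462 × 200%/10⌋ = $20,892; SL = ⌊$82,462/5⌋ = $16,492 → take DB $20,892. Book value $83,570.
Year 7: DB = ⌊$83,570 × 200%/10⌋ = $16,714; SL = ⌊$61,570/4⌋ = $15,392 → take DB $16,714. Book value $66,856.
Year 8: DB = ⌊$66,856 × 200%/10⌋ = $13,371; SL = ⌊$44,856/3⌋ = $14,952 → take SL $14,952. Book value $51,904.
Year 9: DB = ⌊$51,904 × 200%/10⌋ = $10,380; SL = ⌊$29,904/2⌋ = $14,952 → take SL $14,952. Book value $36,952.
Year 10 (final): $36,952 − $22,000 = $14,952. Book value $22,000.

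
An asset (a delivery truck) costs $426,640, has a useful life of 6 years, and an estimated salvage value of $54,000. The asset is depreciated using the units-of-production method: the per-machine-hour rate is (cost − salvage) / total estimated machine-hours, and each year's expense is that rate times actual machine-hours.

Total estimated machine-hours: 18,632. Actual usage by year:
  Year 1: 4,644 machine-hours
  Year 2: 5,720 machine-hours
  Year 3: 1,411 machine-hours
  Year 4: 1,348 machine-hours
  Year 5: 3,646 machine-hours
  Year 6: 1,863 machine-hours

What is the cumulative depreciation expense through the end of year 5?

Depreciable base = $426,640 − $54,000 = $372,640.
Rate = $372,640 / 18,632 machine-hours = $20 per machine-hour.
Year 1: 4,644 × $20 = $92,880. Book value $333,760.
Year 2: 5,720 × $20 = $114,400. Book value $219,360.
Year 3: 1,411 × $20 = $28,220. Book value $191,140.
Year 4: 1,348 × $20 = $26,960. Book value $164,180.
Year 5: 3,646 × $20 = $72,920. Book value $91,260.
Accumulated through year 5 = $426,640 − $91,260 = $335,380.

$335,380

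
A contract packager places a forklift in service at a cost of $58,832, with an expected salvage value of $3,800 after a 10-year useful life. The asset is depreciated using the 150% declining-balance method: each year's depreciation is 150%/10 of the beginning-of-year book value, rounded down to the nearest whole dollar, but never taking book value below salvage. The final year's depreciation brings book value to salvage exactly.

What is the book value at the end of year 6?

Depreciable base = $58,832 − $3,800 = $55,032.
Year 1: ⌊$58,832 × 150%/10⌋ = $8,824. Book value $50,008.
Year 2: ⌊$50,008 × 150%/10⌋ = $7,501. Book value $42,507.
Year 3: ⌊$42,507 × 150%/10⌋ = $6,376. Book value $36,131.
Year 4: ⌊$36,131 × 150%/10⌋ = $5,419. Book value $30,712.
Year 5: ⌊$30,712 × 150%/10⌋ = $4,606. Book value $26,106.
Year 6: ⌊$26,106 × 150%/10⌋ = $3,915. Book value $22,191.

$22,191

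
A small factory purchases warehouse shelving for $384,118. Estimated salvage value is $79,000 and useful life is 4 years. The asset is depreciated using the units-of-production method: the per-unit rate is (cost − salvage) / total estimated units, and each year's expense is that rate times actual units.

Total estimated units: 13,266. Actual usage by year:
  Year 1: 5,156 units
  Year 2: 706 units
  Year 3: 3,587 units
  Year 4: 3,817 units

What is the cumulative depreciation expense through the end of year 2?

Depreciable base = $384,118 − $79,000 = $305,118.
Rate = $305,118 / 13,266 units = $23 per unit.
Year 1: 5,156 × $23 = $118,588. Book value $265,530.
Year 2: 706 × $23 = $16,238. Book value $249,292.
Accumulated through year 2 = $384,118 − $249,292 = $134,826.

$134,826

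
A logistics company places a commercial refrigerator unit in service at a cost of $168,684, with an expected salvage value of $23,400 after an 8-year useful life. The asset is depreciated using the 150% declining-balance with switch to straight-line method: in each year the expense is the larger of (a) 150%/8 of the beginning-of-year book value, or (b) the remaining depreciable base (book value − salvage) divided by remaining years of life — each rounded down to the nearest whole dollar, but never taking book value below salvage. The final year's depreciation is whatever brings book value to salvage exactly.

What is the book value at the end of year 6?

$47,621

Depreciable base = $168,684 − $23,400 = $145,284.
Year 1: DB = ⌊$168,684 × 150%/8⌋ = $31,628; SL = ⌊$145,284/8⌋ = $18,160 → take DB $31,628. Book value $137,056.
Year 2: DB = ⌊$137,056 × 150%/8⌋ = $25,698; SL = ⌊$113,656/7⌋ = $16,236 → take DB $25,698. Book value $111,358.
Year 3: DB = ⌊$111,358 × 150%/8⌋ = $20,879; SL = ⌊$87,958/6⌋ = $14,659 → take DB $20,879. Book value $90,479.
Year 4: DB = ⌊$90,479 × 150%/8⌋ = $16,964; SL = ⌊$67,079/5⌋ = $13,415 → take DB $16,964. Book value $73,515.
Year 5: DB = ⌊$73,515 × 150%/8⌋ = $13,784; SL = ⌊$50,115/4⌋ = $12,528 → take DB $13,784. Book value $59,731.
Year 6: DB = ⌊$59,731 × 150%/8⌋ = $11,199; SL = ⌊$36,331/3⌋ = $12,110 → take SL $12,110. Book value $47,621.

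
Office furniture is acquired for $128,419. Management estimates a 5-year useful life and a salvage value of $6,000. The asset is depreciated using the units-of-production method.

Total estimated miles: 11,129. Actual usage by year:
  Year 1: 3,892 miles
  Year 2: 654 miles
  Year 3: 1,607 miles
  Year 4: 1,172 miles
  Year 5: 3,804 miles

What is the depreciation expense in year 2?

Depreciable base = $128,419 − $6,000 = $122,419.
Rate = $122,419 / 11,129 miles = $11 per mile.
Year 1: 3,892 × $11 = $42,812. Book value $85,607.
Year 2: 654 × $11 = $7,194. Book value $78,413.

$7,194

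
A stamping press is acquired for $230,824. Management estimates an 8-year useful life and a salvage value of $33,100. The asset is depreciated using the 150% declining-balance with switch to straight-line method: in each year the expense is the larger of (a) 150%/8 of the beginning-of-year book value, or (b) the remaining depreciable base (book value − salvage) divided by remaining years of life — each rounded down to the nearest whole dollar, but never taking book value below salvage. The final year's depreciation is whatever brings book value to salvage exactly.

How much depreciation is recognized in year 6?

$16,211

Depreciable base = $230,824 − $33,100 = $197,724.
Year 1: DB = ⌊$230,824 × 150%/8⌋ = $43,279; SL = ⌊$197,724/8⌋ = $24,715 → take DB $43,279. Book value $187,545.
Year 2: DB = ⌊$187,545 × 150%/8⌋ = $35,164; SL = ⌊$154,445/7⌋ = $22,063 → take DB $35,164. Book value $152,381.
Year 3: DB = ⌊$152,381 × 150%/8⌋ = $28,571; SL = ⌊$119,281/6⌋ = $19,880 → take DB $28,571. Book value $123,810.
Year 4: DB = ⌊$123,810 × 150%/8⌋ = $23,214; SL = ⌊$90,710/5⌋ = $18,142 → take DB $23,214. Book value $100,596.
Year 5: DB = ⌊$100,596 × 150%/8⌋ = $18,861; SL = ⌊$67,496/4⌋ = $16,874 → take DB $18,861. Book value $81,735.
Year 6: DB = ⌊$81,735 × 150%/8⌋ = $15,325; SL = ⌊$48,635/3⌋ = $16,211 → take SL $16,211. Book value $65,524.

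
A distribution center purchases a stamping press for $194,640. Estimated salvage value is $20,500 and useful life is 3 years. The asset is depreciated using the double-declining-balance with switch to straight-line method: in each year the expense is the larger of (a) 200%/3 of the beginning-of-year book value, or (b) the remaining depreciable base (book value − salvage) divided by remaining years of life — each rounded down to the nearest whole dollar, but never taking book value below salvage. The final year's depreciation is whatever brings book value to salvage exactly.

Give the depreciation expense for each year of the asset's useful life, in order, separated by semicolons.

$129,760; $43,253; $1,127

Depreciable base = $194,640 − $20,500 = $174,140.
Year 1: DB = ⌊$194,640 × 200%/3⌋ = $129,760; SL = ⌊$174,140/3⌋ = $58,046 → take DB $129,760. Book value $64,880.
Year 2: DB = ⌊$64,880 × 200%/3⌋ = $43,253; SL = ⌊$44,380/2⌋ = $22,190 → take DB $43,253. Book value $21,627.
Year 3 (final): $21,627 − $20,500 = $1,127. Book value $20,500.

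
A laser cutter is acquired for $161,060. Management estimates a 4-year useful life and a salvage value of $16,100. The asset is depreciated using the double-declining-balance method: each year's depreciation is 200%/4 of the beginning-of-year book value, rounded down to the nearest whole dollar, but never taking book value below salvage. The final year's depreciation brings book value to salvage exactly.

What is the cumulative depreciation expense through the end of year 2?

Depreciable base = $161,060 − $16,100 = $144,960.
Year 1: ⌊$161,060 × 200%/4⌋ = $80,530. Book value $80,530.
Year 2: ⌊$80,530 × 200%/4⌋ = $40,265. Book value $40,265.
Accumulated through year 2 = $161,060 − $40,265 = $120,795.

$120,795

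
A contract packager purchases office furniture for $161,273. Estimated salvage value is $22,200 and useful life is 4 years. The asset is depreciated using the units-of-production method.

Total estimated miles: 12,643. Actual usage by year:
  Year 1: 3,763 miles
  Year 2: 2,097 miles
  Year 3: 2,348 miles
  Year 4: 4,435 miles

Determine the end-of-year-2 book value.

Depreciable base = $161,273 − $22,200 = $139,073.
Rate = $139,073 / 12,643 miles = $11 per mile.
Year 1: 3,763 × $11 = $41,393. Book value $119,880.
Year 2: 2,097 × $11 = $23,067. Book value $96,813.

$96,813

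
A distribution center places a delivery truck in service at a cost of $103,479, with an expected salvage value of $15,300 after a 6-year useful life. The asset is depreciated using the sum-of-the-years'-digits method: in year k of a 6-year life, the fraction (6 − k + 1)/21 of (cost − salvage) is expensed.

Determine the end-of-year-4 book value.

Depreciable base = $103,479 − $15,300 = $88,179.
Sum of the years' digits = 6+5+4+3+2+1 = 21.
Year 1: $88,179 × 6/21 = $25,194. Book value $78,285.
Year 2: $88,179 × 5/21 = $20,995. Book value $57,290.
Year 3: $88,179 × 4/21 = $16,796. Book value $40,494.
Year 4: $88,179 × 3/21 = $12,597. Book value $27,897.

$27,897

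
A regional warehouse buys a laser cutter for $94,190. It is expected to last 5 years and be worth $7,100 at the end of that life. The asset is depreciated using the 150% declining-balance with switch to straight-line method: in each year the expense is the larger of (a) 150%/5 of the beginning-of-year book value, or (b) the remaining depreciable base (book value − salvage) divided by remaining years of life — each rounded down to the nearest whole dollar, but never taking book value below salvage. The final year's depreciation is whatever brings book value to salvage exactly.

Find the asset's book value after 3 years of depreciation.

$32,308

Depreciable base = $94,190 − $7,100 = $87,090.
Year 1: DB = ⌊$94,190 × 150%/5⌋ = $28,257; SL = ⌊$87,090/5⌋ = $17,418 → take DB $28,257. Book value $65,933.
Year 2: DB = ⌊$65,933 × 150%/5⌋ = $19,779; SL = ⌊$58,833/4⌋ = $14,708 → take DB $19,779. Book value $46,154.
Year 3: DB = ⌊$46,154 × 150%/5⌋ = $13,846; SL = ⌊$39,054/3⌋ = $13,018 → take DB $13,846. Book value $32,308.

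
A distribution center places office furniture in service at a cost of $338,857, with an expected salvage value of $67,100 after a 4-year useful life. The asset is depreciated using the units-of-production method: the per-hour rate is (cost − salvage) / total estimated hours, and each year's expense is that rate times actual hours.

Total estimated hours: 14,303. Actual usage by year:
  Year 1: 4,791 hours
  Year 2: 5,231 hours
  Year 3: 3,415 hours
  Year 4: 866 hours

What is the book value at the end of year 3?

Depreciable base = $338,857 − $67,100 = $271,757.
Rate = $271,757 / 14,303 hours = $19 per hour.
Year 1: 4,791 × $19 = $91,029. Book value $247,828.
Year 2: 5,231 × $19 = $99,389. Book value $148,439.
Year 3: 3,415 × $19 = $64,885. Book value $83,554.

$83,554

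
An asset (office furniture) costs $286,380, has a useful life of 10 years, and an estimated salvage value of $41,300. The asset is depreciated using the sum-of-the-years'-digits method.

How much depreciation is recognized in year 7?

$17,824

Depreciable base = $286,380 − $41,300 = $245,080.
Sum of the years' digits = 10+9+8+7+6+5+4+3+2+1 = 55.
Year 1: $245,080 × 10/55 = $44,560. Book value $241,820.
Year 2: $245,080 × 9/55 = $40,104. Book value $201,716.
Year 3: $245,080 × 8/55 = $35,648. Book value $166,068.
Year 4: $245,080 × 7/55 = $31,192. Book value $134,876.
Year 5: $245,080 × 6/55 = $26,736. Book value $108,140.
Year 6: $245,080 × 5/55 = $22,280. Book value $85,860.
Year 7: $245,080 × 4/55 = $17,824. Book value $68,036.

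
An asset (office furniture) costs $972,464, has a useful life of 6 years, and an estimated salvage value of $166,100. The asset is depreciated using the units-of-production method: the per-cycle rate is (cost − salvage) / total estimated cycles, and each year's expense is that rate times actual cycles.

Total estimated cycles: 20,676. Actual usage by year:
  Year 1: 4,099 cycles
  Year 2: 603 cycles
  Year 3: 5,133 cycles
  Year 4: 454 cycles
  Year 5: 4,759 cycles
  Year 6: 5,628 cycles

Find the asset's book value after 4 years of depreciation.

Depreciable base = $972,464 − $166,100 = $806,364.
Rate = $806,364 / 20,676 cycles = $39 per cycle.
Year 1: 4,099 × $39 = $159,861. Book value $812,603.
Year 2: 603 × $39 = $23,517. Book value $789,086.
Year 3: 5,133 × $39 = $200,187. Book value $588,899.
Year 4: 454 × $39 = $17,706. Book value $571,193.

$571,193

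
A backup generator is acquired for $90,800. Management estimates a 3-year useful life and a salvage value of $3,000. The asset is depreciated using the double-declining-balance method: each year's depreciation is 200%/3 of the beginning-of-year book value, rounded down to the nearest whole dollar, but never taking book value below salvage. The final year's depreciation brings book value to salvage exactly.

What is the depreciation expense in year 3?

Depreciable base = $90,800 − $3,000 = $87,800.
Year 1: ⌊$90,800 × 200%/3⌋ = $60,533. Book value $30,267.
Year 2: ⌊$30,267 × 200%/3⌋ = $20,178. Book value $10,089.
Year 3 (final): $10,089 − $3,000 = $7,089. Book value $3,000.

$7,089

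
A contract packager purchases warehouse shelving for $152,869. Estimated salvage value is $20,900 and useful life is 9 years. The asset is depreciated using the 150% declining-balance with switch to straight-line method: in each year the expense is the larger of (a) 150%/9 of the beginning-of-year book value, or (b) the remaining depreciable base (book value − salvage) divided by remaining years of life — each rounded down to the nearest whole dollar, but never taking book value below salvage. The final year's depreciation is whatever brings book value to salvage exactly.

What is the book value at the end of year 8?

Depreciable base = $152,869 − $20,900 = $131,969.
Year 1: DB = ⌊$152,869 × 150%/9⌋ = $25,478; SL = ⌊$131,969/9⌋ = $14,663 → take DB $25,478. Book value $127,391.
Year 2: DB = ⌊$127,391 × 150%/9⌋ = $21,231; SL = ⌊$106,491/8⌋ = $13,311 → take DB $21,231. Book value $106,160.
Year 3: DB = ⌊$106,160 × 150%/9⌋ = $17,693; SL = ⌊$85,260/7⌋ = $12,180 → take DB $17,693. Book value $88,467.
Year 4: DB = ⌊$88,467 × 150%/9⌋ = $14,744; SL = ⌊$67,567/6⌋ = $11,261 → take DB $14,744. Book value $73,723.
Year 5: DB = ⌊$73,723 × 150%/9⌋ = $12,287; SL = ⌊$52,823/5⌋ = $10,564 → take DB $12,287. Book value $61,436.
Year 6: DB = ⌊$61,436 × 150%/9⌋ = $10,239; SL = ⌊$40,536/4⌋ = $10,134 → take DB $10,239. Book value $51,197.
Year 7: DB = ⌊$51,197 × 150%/9⌋ = $8,532; SL = ⌊$30,297/3⌋ = $10,099 → take SL $10,099. Book value $41,098.
Year 8: DB = ⌊$41,098 × 150%/9⌋ = $6,849; SL = ⌊$20,198/2⌋ = $10,099 → take SL $10,099. Book value $30,999.

$30,999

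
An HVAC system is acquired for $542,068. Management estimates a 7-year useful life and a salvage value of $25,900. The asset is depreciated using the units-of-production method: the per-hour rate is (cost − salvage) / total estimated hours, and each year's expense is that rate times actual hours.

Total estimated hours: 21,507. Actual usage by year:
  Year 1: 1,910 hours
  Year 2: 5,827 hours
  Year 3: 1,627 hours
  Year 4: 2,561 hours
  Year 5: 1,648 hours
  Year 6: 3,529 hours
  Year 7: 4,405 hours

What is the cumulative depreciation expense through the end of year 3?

Depreciable base = $542,068 − $25,900 = $516,168.
Rate = $516,168 / 21,507 hours = $24 per hour.
Year 1: 1,910 × $24 = $45,840. Book value $496,228.
Year 2: 5,827 × $24 = $139,848. Book value $356,380.
Year 3: 1,627 × $24 = $39,048. Book value $317,332.
Accumulated through year 3 = $542,068 − $317,332 = $224,736.

$224,736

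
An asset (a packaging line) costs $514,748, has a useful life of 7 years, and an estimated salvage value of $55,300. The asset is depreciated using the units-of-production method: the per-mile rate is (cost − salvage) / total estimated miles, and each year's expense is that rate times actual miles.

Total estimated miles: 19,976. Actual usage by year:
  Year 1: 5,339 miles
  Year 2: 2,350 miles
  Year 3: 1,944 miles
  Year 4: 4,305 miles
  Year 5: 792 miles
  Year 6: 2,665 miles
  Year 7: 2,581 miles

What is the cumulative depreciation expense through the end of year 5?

$338,790

Depreciable base = $514,748 − $55,300 = $459,448.
Rate = $459,448 / 19,976 miles = $23 per mile.
Year 1: 5,339 × $23 = $122,797. Book value $391,951.
Year 2: 2,350 × $23 = $54,050. Book value $337,901.
Year 3: 1,944 × $23 = $44,712. Book value $293,189.
Year 4: 4,305 × $23 = $99,015. Book value $194,174.
Year 5: 792 × $23 = $18,216. Book value $175,958.
Accumulated through year 5 = $514,748 − $175,958 = $338,790.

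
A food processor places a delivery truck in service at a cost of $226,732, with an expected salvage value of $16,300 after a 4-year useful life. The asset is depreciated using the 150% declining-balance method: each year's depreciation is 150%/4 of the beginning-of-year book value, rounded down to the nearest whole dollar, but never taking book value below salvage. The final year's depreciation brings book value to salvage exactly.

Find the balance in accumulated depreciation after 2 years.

$138,164

Depreciable base = $226,732 − $16,300 = $210,432.
Year 1: ⌊$226,732 × 150%/4⌋ = $85,024. Book value $141,708.
Year 2: ⌊$141,708 × 150%/4⌋ = $53,140. Book value $88,568.
Accumulated through year 2 = $226,732 − $88,568 = $138,164.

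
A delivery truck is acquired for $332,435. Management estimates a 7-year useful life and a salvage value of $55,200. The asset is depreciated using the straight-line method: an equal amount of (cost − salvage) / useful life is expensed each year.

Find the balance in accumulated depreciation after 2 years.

$79,210

Depreciable base = $332,435 − $55,200 = $277,235.
Annual expense = $277,235 / 7 = $39,605.
End of year 1: book value $292,830.
End of year 2: book value $253,225.
Accumulated through year 2 = $332,435 − $253,225 = $79,210.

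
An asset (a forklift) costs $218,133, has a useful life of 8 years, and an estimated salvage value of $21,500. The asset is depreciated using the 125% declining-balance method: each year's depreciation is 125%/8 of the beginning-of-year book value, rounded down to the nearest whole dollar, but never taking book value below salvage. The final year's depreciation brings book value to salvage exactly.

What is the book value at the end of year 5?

$93,282

Depreciable base = $218,133 − $21,500 = $196,633.
Year 1: ⌊$218,133 × 125%/8⌋ = $34,083. Book value $184,050.
Year 2: ⌊$184,050 × 125%/8⌋ = $28,757. Book value $155,293.
Year 3: ⌊$155,293 × 125%/8⌋ = $24,264. Book value $131,029.
Year 4: ⌊$131,029 × 125%/8⌋ = $20,473. Book value $110,556.
Year 5: ⌊$110,556 × 125%/8⌋ = $17,274. Book value $93,282.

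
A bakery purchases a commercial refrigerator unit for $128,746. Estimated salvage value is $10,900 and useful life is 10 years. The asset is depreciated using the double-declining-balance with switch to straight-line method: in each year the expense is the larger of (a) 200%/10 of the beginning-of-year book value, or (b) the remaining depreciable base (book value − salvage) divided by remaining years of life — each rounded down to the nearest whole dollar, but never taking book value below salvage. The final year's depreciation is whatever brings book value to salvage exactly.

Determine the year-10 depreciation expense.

$5,351

Depreciable base = $128,746 − $10,900 = $117,846.
Year 1: DB = ⌊$128,746 × 200%/10⌋ = $25,749; SL = ⌊$117,846/10⌋ = $11,784 → take DB $25,749. Book value $102,997.
Year 2: DB = ⌊$102,997 × 200%/10⌋ = $20,599; SL = ⌊$92,097/9⌋ = $10,233 → take DB $20,599. Book value $82,398.
Year 3: DB = ⌊$82,398 × 200%/10⌋ = $16,479; SL = ⌊$71,498/8⌋ = $8,937 → take DB $16,479. Book value $65,919.
Year 4: DB = ⌊$65,919 × 200%/10⌋ = $13,183; SL = ⌊$55,019/7⌋ = $7,859 → take DB $13,183. Book value $52,736.
Year 5: DB = ⌊$52,736 × 200%/10⌋ = $10,547; SL = ⌊$41,836/6⌋ = $6,972 → take DB $10,547. Book value $42,189.
Year 6: DB = ⌊$42,189 × 200%/10⌋ = $8,437; SL = ⌊$31,289/5⌋ = $6,257 → take DB $8,437. Book value $33,752.
Year 7: DB = ⌊$33,752 × 200%/10⌋ = $6,750; SL = ⌊$22,852/4⌋ = $5,713 → take DB $6,750. Book value $27,002.
Year 8: DB = ⌊$27,002 × 200%/10⌋ = $5,400; SL = ⌊$16,102/3⌋ = $5,367 → take DB $5,400. Book value $21,602.
Year 9: DB = ⌊$21,602 × 200%/10⌋ = $4,320; SL = ⌊$10,702/2⌋ = $5,351 → take SL $5,351. Book value $16,251.
Year 10 (final): $16,251 − $10,900 = $5,351. Book value $10,900.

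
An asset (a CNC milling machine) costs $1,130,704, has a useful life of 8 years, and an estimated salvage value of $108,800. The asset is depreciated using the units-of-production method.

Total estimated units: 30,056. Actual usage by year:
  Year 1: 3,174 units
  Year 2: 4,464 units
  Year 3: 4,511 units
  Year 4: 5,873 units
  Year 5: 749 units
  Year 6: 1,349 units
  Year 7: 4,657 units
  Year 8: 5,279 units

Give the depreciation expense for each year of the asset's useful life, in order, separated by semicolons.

$107,916; $151,776; $153,374; $199,682; $25,466; $45,866; $158,338; $179,486

Depreciable base = $1,130,704 − $108,800 = $1,021,904.
Rate = $1,021,904 / 30,056 units = $34 per unit.
Year 1: 3,174 × $34 = $107,916. Book value $1,022,788.
Year 2: 4,464 × $34 = $151,776. Book value $871,012.
Year 3: 4,511 × $34 = $153,374. Book value $717,638.
Year 4: 5,873 × $34 = $199,682. Book value $517,956.
Year 5: 749 × $34 = $25,466. Book value $492,490.
Year 6: 1,349 × $34 = $45,866. Book value $446,624.
Year 7: 4,657 × $34 = $158,338. Book value $288,286.
Year 8: 5,279 × $34 = $179,486. Book value $108,800.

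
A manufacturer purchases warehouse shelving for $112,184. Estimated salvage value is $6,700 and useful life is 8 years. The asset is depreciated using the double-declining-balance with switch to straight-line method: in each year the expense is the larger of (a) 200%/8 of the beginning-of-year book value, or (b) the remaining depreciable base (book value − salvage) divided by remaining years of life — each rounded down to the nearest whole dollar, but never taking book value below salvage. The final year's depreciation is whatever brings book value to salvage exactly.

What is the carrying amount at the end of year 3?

Depreciable base = $112,184 − $6,700 = $105,484.
Year 1: DB = ⌊$112,184 × 200%/8⌋ = $28,046; SL = ⌊$105,484/8⌋ = $13,185 → take DB $28,046. Book value $84,138.
Year 2: DB = ⌊$84,138 × 200%/8⌋ = $21,034; SL = ⌊$77,438/7⌋ = $11,062 → take DB $21,034. Book value $63,104.
Year 3: DB = ⌊$63,104 × 200%/8⌋ = $15,776; SL = ⌊$56,404/6⌋ = $9,400 → take DB $15,776. Book value $47,328.

$47,328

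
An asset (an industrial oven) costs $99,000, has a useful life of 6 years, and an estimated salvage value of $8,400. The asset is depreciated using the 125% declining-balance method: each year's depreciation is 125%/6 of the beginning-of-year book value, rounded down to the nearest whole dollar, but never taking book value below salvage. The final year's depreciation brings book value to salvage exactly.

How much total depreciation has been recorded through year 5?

$68,213

Depreciable base = $99,000 − $8,400 = $90,600.
Year 1: ⌊$99,000 × 125%/6⌋ = $20,625. Book value $78,375.
Year 2: ⌊$78,375 × 125%/6⌋ = $16,328. Book value $62,047.
Year 3: ⌊$62,047 × 125%/6⌋ = $12,926. Book value $49,121.
Year 4: ⌊$49,121 × 125%/6⌋ = $10,233. Book value $38,888.
Year 5: ⌊$38,888 × 125%/6⌋ = $8,101. Book value $30,787.
Accumulated through year 5 = $99,000 − $30,787 = $68,213.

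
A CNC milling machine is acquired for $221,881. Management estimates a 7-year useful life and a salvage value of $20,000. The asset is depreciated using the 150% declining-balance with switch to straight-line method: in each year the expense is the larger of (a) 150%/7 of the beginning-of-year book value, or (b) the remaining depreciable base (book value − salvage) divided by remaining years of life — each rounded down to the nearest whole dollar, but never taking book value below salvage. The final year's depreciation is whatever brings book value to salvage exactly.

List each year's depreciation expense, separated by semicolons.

$47,545; $37,357; $29,352; $23,062; $21,521; $21,522; $21,522

Depreciable base = $221,881 − $20,000 = $201,881.
Year 1: DB = ⌊$221,881 × 150%/7⌋ = $47,545; SL = ⌊$201,881/7⌋ = $28,840 → take DB $47,545. Book value $174,336.
Year 2: DB = ⌊$174,336 × 150%/7⌋ = $37,357; SL = ⌊$154,336/6⌋ = $25,722 → take DB $37,357. Book value $136,979.
Year 3: DB = ⌊$136,979 × 150%/7⌋ = $29,352; SL = ⌊$116,979/5⌋ = $23,395 → take DB $29,352. Book value $107,627.
Year 4: DB = ⌊$107,627 × 150%/7⌋ = $23,062; SL = ⌊$87,627/4⌋ = $21,906 → take DB $23,062. Book value $84,565.
Year 5: DB = ⌊$84,565 × 150%/7⌋ = $18,121; SL = ⌊$64,565/3⌋ = $21,521 → take SL $21,521. Book value $63,044.
Year 6: DB = ⌊$63,044 × 150%/7⌋ = $13,509; SL = ⌊$43,044/2⌋ = $21,522 → take SL $21,522. Book value $41,522.
Year 7 (final): $41,522 − $20,000 = $21,522. Book value $20,000.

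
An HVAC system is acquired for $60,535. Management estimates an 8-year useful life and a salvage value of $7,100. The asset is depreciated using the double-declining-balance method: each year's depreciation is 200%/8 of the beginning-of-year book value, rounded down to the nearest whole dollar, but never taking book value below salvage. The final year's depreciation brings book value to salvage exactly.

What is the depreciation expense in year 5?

Depreciable base = $60,535 − $7,100 = $53,435.
Year 1: ⌊$60,535 × 200%/8⌋ = $15,133. Book value $45,402.
Year 2: ⌊$45,402 × 200%/8⌋ = $11,350. Book value $34,052.
Year 3: ⌊$34,052 × 200%/8⌋ = $8,513. Book value $25,539.
Year 4: ⌊$25,539 × 200%/8⌋ = $6,384. Book value $19,155.
Year 5: ⌊$19,155 × 200%/8⌋ = $4,788. Book value $14,367.

$4,788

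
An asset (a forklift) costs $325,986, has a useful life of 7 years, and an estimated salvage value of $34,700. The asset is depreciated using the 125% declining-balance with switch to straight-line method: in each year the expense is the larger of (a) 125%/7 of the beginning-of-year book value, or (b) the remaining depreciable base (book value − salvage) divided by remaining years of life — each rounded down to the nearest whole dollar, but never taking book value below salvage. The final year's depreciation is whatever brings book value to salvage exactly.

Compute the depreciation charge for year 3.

$39,278

Depreciable base = $325,986 − $34,700 = $291,286.
Year 1: DB = ⌊$325,986 × 125%/7⌋ = $58,211; SL = ⌊$291,286/7⌋ = $41,612 → take DB $58,211. Book value $267,775.
Year 2: DB = ⌊$267,775 × 125%/7⌋ = $47,816; SL = ⌊$233,075/6⌋ = $38,845 → take DB $47,816. Book value $219,959.
Year 3: DB = ⌊$219,959 × 125%/7⌋ = $39,278; SL = ⌊$185,259/5⌋ = $37,051 → take DB $39,278. Book value $180,681.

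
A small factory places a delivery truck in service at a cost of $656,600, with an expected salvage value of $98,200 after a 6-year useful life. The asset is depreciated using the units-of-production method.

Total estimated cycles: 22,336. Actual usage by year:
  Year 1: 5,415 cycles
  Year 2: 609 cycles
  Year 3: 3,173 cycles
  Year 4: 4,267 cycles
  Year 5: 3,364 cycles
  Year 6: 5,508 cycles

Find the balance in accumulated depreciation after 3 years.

$229,925

Depreciable base = $656,600 − $98,200 = $558,400.
Rate = $558,400 / 22,336 cycles = $25 per cycle.
Year 1: 5,415 × $25 = $135,375. Book value $521,225.
Year 2: 609 × $25 = $15,225. Book value $506,000.
Year 3: 3,173 × $25 = $79,325. Book value $426,675.
Accumulated through year 3 = $656,600 − $426,675 = $229,925.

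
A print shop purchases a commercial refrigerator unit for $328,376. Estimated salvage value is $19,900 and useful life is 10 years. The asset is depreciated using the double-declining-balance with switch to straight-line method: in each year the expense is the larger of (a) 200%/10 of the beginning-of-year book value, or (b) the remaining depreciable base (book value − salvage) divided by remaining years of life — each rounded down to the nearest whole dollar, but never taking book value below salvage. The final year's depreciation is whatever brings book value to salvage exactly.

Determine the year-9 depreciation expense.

Depreciable base = $328,376 − $19,900 = $308,476.
Year 1: DB = ⌊$328,376 × 200%/10⌋ = $65,675; SL = ⌊$308,476/10⌋ = $30,847 → take DB $65,675. Book value $262,701.
Year 2: DB = ⌊$262,701 × 200%/10⌋ = $52,540; SL = ⌊$242,801/9⌋ = $26,977 → take DB $52,540. Book value $210,161.
Year 3: DB = ⌊$210,161 × 200%/10⌋ = $42,032; SL = ⌊$190,261/8⌋ = $23,782 → take DB $42,032. Book value $168,129.
Year 4: DB = ⌊$168,129 × 200%/10⌋ = $33,625; SL = ⌊$148,229/7⌋ = $21,175 → take DB $33,625. Book value $134,504.
Year 5: DB = ⌊$134,504 × 200%/10⌋ = $26,900; SL = ⌊$114,604/6⌋ = $19,100 → take DB $26,900. Book value $107,604.
Year 6: DB = ⌊$107,604 × 200%/10⌋ = $21,520; SL = ⌊$87,704/5⌋ = $17,540 → take DB $21,520. Book value $86,084.
Year 7: DB = ⌊$86,084 × 200%/10⌋ = $17,216; SL = ⌊$66,184/4⌋ = $16,546 → take DB $17,216. Book value $68,868.
Year 8: DB = ⌊$68,868 × 200%/10⌋ = $13,773; SL = ⌊$48,968/3⌋ = $16,322 → take SL $16,322. Book value $52,546.
Year 9: DB = ⌊$52,546 × 200%/10⌋ = $10,509; SL = ⌊$32,646/2⌋ = $16,323 → take SL $16,323. Book value $36,223.

$16,323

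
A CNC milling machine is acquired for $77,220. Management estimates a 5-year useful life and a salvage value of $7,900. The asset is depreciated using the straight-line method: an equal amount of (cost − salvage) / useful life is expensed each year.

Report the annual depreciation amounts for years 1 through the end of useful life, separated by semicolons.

$13,864; $13,864; $13,864; $13,864; $13,864

Depreciable base = $77,220 − $7,900 = $69,320.
Annual expense = $69,320 / 5 = $13,864.
End of year 1: book value $63,356.
End of year 2: book value $49,492.
End of year 3: book value $35,628.
End of year 4: book value $21,764.
End of year 5: book value $7,900.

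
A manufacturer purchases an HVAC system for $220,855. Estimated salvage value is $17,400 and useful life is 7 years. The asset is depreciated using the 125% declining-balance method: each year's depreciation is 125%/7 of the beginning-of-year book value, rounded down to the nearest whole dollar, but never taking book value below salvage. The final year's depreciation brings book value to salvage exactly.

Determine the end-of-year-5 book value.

$82,597

Depreciable base = $220,855 − $17,400 = $203,455.
Year 1: ⌊$220,855 × 125%/7⌋ = $39,438. Book value $181,417.
Year 2: ⌊$181,417 × 125%/7⌋ = $32,395. Book value $149,022.
Year 3: ⌊$149,022 × 125%/7⌋ = $26,611. Book value $122,411.
Year 4: ⌊$122,411 × 125%/7⌋ = $21,859. Book value $100,552.
Year 5: ⌊$100,552 × 125%/7⌋ = $17,955. Book value $82,597.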